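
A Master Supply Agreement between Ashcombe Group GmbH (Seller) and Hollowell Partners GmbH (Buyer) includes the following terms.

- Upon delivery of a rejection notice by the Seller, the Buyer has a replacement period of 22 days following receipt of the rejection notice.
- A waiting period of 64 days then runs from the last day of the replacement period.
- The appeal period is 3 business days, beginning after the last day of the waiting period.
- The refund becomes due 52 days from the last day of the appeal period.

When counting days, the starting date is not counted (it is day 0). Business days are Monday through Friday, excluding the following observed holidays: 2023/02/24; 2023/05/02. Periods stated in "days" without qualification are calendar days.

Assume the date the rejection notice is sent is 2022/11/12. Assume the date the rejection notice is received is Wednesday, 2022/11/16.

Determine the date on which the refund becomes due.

The last day of the replacement period: 22 calendar days after 2022/11/16 is 2022/12/08.
The last day of the waiting period: 64 calendar days after 2022/12/08 is 2023/02/10.
The last day of the appeal period: 3 business days after Friday, 2023/02/10, skipping weekends — Feb 13, Feb 14, Feb 15 — lands on Wednesday, 2023/02/15.
The date on which the refund becomes due: 52 calendar days after 2023/02/15 is 2023/04/08.

2023/04/08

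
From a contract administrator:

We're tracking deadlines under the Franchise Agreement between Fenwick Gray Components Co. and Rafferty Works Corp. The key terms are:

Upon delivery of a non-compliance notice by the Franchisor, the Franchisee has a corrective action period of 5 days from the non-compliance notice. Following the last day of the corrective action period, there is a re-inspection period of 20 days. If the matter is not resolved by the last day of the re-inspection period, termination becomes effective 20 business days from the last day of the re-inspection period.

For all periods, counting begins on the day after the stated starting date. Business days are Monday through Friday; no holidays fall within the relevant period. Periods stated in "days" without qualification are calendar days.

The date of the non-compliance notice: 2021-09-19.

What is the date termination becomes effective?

Adding 5 calendar days to 2021-09-19 gives 2021-09-24, which is the last day of the corrective action period.
The last day of the re-inspection period: 20 calendar days after 2021-09-24 is 2021-10-14.
The date termination becomes effective: 20 business days after Thursday, 2021-10-14, skipping weekends — Oct 15, Oct 18, Oct 19, Oct 20, …, Nov 9, Nov 10, Nov 11 — lands on Thursday, 2021-11-11.

2021-11-11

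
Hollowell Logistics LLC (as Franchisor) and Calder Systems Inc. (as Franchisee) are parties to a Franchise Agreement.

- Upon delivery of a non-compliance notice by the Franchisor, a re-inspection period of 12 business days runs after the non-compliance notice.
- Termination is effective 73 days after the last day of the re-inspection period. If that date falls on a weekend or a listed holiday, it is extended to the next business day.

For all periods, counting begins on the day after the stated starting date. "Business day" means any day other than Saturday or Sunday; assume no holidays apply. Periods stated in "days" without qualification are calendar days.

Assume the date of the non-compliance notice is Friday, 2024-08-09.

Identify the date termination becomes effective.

2024-11-08

From Friday, 2024-08-09, 12 business days (Aug 12, Aug 13, Aug 14, Aug 15, …, Aug 23, Aug 26, Aug 27, skipping weekends) brings us to Tuesday, 2024-08-27, which is the last day of the re-inspection period.
The date termination becomes effective: 2024-08-27 + 73 days = 2024-11-08. 2024-11-08 is a Friday, so no roll-forward applies.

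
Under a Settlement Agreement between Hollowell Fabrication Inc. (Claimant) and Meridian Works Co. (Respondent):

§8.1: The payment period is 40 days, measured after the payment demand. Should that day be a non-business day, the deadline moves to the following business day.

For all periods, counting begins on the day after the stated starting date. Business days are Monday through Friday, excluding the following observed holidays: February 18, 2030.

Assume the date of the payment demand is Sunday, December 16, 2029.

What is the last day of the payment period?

The last day of the payment period: December 16, 2029 + 40 days = January 25, 2030. January 25, 2030 is a Friday and is not a listed holiday, so no roll-forward applies.

January 25, 2030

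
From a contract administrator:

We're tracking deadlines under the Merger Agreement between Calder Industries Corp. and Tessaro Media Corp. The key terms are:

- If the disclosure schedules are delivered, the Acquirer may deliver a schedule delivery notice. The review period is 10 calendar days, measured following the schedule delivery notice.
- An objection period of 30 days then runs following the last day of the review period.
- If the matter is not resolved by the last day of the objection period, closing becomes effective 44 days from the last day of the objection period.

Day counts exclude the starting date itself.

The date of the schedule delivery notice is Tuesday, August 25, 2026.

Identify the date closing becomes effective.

November 17, 2026

The last day of the review period: August 25, 2026 + 10 days = September 4, 2026.
The last day of the objection period: 30 calendar days after September 4, 2026 is October 4, 2026.
Adding 44 calendar days to October 4, 2026 gives November 17, 2026, which is the date closing becomes effective.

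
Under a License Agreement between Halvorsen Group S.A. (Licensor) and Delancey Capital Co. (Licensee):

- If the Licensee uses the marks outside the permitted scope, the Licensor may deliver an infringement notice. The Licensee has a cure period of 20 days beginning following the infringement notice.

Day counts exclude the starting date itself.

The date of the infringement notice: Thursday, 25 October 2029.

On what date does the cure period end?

Adding 20 calendar days to 25 October 2029 gives 14 November 2029, which is the last day of the cure period.

14 November 2029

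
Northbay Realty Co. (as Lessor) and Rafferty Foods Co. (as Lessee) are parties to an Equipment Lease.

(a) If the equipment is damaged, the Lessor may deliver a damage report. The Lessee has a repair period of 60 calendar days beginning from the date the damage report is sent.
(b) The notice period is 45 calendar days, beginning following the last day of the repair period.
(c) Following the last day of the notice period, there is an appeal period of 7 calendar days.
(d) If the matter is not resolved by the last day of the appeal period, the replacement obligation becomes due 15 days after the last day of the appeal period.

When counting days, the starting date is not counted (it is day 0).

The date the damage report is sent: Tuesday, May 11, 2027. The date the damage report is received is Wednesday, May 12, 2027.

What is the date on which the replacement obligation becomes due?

The last day of the repair period: May 11, 2027 + 60 days = Jul 10, 2027.
The last day of the notice period: 45 calendar days after Jul 10, 2027 is Aug 24, 2027.
The last day of the appeal period: Aug 24, 2027 + 7 days = Aug 31, 2027.
The date on which the replacement obligation becomes due: Aug 31, 2027 + 15 days = Sep 15, 2027.

Sep 15, 2027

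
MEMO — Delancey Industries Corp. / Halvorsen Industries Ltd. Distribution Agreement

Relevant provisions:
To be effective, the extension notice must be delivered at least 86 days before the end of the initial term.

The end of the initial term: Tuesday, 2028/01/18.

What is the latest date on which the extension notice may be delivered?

2027/10/24

Counting back 86 calendar days from 2028/01/18 gives 2027/10/24.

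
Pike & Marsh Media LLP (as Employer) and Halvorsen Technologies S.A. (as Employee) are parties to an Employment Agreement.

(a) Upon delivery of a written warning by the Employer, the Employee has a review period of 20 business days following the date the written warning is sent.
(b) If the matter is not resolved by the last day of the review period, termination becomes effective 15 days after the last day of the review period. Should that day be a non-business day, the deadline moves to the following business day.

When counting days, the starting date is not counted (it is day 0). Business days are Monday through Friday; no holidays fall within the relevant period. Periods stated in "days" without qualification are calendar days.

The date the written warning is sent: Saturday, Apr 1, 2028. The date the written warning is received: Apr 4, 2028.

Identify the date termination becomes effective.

From Saturday, Apr 1, 2028, 20 business days (Apr 3, Apr 4, Apr 5, Apr 6, …, Apr 26, Apr 27, Apr 28, skipping weekends) brings us to Friday, Apr 28, 2028, which is the last day of the review period.
The date termination becomes effective: Apr 28, 2028 + 15 days = May 13, 2028. That falls on a Saturday, so it rolls to the next business day, Monday, May 15, 2028.

May 15, 2028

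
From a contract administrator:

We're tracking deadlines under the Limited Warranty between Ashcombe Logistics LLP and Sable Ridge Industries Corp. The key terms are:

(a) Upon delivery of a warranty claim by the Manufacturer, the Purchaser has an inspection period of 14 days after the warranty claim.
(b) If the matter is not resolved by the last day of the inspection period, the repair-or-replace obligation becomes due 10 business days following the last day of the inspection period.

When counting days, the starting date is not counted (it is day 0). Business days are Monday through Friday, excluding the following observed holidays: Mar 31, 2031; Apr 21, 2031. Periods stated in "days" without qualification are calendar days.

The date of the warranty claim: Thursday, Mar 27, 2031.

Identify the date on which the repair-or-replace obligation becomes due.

Apr 25, 2031

The last day of the inspection period: 14 calendar days after Mar 27, 2031 is Apr 10, 2031.
The date on which the repair-or-replace obligation becomes due: 10 business days after Thursday, Apr 10, 2031, skipping weekends and the listed holiday on Apr 21 — Apr 11, Apr 14, Apr 15, Apr 16, Apr 17, Apr 18, Apr 22, Apr 23, Apr 24, Apr 25 — lands on Friday, Apr 25, 2031.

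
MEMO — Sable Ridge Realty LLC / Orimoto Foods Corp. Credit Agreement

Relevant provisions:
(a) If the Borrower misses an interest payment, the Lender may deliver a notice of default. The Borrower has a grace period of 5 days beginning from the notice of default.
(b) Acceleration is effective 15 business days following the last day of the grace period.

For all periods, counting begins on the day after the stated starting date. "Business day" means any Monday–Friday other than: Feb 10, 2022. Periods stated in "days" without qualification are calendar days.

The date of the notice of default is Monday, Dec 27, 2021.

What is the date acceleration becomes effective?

The last day of the grace period: 5 calendar days after Dec 27, 2021 is Jan 1, 2022.
The date acceleration becomes effective: counting 15 business days from Saturday, Jan 1, 2022 (Jan 3, Jan 4, Jan 5, Jan 6, …, Jan 19, Jan 20, Jan 21, skipping weekends) reaches Friday, Jan 21, 2022.

Jan 21, 2022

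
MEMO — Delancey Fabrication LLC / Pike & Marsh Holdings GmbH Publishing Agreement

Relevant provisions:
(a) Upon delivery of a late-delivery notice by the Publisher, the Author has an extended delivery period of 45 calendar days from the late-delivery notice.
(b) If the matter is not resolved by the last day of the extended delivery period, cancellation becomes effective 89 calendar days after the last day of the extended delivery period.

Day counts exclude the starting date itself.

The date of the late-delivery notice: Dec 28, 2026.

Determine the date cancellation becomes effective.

May 11, 2027

The last day of the extended delivery period: Dec 28, 2026 + 45 days = Feb 11, 2027.
Adding 89 calendar days to Feb 11, 2027 gives May 11, 2027, which is the date cancellation becomes effective.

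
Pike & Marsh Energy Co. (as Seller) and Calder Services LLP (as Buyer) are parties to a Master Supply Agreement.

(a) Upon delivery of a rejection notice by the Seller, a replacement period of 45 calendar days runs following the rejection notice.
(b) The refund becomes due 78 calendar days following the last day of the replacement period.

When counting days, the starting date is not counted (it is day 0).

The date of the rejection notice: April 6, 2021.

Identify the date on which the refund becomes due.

August 7, 2021

Adding 45 calendar days to April 6, 2021 gives May 21, 2021, which is the last day of the replacement period.
The date on which the refund becomes due: 78 calendar days after May 21, 2021 is August 7, 2021.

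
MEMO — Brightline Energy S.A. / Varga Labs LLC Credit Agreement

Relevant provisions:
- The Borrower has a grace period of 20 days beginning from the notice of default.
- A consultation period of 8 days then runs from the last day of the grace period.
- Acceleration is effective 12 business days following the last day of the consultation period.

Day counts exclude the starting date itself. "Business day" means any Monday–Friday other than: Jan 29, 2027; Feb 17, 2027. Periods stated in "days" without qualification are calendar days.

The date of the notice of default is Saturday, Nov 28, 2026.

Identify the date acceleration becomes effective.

Jan 12, 2027

The last day of the grace period: 20 calendar days after Nov 28, 2026 is Dec 18, 2026.
The last day of the consultation period: Dec 18, 2026 + 8 days = Dec 26, 2026.
The date acceleration becomes effective: 12 business days after Saturday, Dec 26, 2026, skipping weekends — Dec 28, Dec 29, Dec 30, Dec 31, …, Jan 8, Jan 11, Jan 12 — lands on Tuesday, Jan 12, 2027.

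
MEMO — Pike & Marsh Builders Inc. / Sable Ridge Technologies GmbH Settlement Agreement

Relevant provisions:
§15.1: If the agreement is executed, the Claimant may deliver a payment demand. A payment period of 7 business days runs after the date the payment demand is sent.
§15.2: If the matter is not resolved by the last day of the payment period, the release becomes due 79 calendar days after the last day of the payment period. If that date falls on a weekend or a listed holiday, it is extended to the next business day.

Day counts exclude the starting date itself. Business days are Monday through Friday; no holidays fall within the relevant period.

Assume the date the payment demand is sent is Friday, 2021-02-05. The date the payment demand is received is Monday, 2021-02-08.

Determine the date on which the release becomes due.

2021-05-06

The last day of the payment period: 7 business days after Friday, 2021-02-05, skipping weekends — Feb 8, Feb 9, Feb 10, Feb 11, Feb 12, Feb 15, Feb 16 — lands on Tuesday, 2021-02-16.
The date on which the release becomes due: 2021-02-16 + 79 days = 2021-05-06. 2021-05-06 is a Thursday, so no roll-forward applies.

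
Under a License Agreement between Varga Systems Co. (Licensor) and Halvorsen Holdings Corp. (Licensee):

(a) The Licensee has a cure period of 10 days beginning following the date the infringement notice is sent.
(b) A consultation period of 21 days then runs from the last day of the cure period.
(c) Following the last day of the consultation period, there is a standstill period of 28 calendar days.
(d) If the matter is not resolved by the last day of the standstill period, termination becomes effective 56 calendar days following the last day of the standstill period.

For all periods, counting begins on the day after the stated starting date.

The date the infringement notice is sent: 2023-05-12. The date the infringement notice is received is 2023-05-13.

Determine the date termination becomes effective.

2023-09-04

Adding 10 calendar days to 2023-05-12 gives 2023-05-22, which is the last day of the cure period.
The last day of the consultation period: 21 calendar days after 2023-05-22 is 2023-06-12.
The last day of the standstill period: 2023-06-12 + 28 days = 2023-07-10.
Adding 56 calendar days to 2023-07-10 gives 2023-09-04, which is the date termination becomes effective.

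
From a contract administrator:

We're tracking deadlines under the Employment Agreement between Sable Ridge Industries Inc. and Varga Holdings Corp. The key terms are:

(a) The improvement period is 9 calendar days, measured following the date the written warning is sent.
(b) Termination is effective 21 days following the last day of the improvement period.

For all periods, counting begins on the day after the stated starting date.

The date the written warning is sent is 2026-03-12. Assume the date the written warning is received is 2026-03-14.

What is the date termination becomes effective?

Adding 9 calendar days to 2026-03-12 gives 2026-03-21, which is the last day of the improvement period.
The date termination becomes effective: 2026-03-21 + 21 days = 2026-04-11.

2026-04-11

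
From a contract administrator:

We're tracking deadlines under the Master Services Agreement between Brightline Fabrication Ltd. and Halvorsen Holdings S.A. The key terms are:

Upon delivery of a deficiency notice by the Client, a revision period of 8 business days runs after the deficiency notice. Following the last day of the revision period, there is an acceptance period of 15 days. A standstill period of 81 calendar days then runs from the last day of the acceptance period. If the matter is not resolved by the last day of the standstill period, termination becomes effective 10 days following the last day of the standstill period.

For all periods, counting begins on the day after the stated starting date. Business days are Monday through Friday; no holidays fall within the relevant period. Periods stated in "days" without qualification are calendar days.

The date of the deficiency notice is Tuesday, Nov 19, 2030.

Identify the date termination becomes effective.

Mar 15, 2031

The last day of the revision period: counting 8 business days from Tuesday, Nov 19, 2030 (Nov 20, Nov 21, Nov 22, Nov 25, Nov 26, Nov 27, Nov 28, Nov 29, skipping weekends) reaches Friday, Nov 29, 2030.
The last day of the acceptance period: Nov 29, 2030 + 15 days = Dec 14, 2030.
Adding 81 calendar days to Dec 14, 2030 gives Mar 5, 2031, which is the last day of the standstill period.
The date termination becomes effective: Mar 5, 2031 + 10 days = Mar 15, 2031.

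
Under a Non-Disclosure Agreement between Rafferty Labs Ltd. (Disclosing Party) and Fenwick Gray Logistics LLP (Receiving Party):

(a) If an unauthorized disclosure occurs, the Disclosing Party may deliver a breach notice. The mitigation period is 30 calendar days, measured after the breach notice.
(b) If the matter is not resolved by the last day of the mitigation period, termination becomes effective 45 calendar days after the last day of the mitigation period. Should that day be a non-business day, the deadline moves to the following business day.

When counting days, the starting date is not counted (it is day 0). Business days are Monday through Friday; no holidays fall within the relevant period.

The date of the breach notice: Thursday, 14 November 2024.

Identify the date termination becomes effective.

The last day of the mitigation period: 14 November 2024 + 30 days = 14 December 2024.
The date termination becomes effective: 45 calendar days after 14 December 2024 is 28 January 2025. 28 January 2025 is a Tuesday, so no roll-forward applies.

28 January 2025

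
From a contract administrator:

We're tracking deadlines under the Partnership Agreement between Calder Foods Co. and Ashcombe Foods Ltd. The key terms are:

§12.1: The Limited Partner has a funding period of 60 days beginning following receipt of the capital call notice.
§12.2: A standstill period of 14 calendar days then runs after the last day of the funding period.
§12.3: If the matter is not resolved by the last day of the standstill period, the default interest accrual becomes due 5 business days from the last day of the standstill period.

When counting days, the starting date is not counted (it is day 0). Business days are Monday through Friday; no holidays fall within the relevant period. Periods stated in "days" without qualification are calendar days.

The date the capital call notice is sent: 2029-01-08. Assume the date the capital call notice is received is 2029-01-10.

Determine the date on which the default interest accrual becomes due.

2029-03-30

The last day of the funding period: 2029-01-10 + 60 days = 2029-03-11.
The last day of the standstill period: 14 calendar days after 2029-03-11 is 2029-03-25.
The date on which the default interest accrual becomes due: counting 5 business days from Sunday, 2029-03-25 (Mar 26, Mar 27, Mar 28, Mar 29, Mar 30, skipping weekends) reaches Friday, 2029-03-30.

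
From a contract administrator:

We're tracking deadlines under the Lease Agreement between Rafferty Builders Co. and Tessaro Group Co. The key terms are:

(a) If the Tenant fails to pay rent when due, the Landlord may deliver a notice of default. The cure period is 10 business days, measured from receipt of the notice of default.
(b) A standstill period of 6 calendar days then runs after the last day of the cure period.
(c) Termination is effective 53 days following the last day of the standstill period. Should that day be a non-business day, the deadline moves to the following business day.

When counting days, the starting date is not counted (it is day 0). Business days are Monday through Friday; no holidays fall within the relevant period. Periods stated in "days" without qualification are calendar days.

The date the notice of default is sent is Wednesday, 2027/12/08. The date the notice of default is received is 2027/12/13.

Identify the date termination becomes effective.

2028/02/24

From Monday, 2027/12/13, 10 business days (Dec 14, Dec 15, Dec 16, Dec 17, Dec 20, Dec 21, Dec 22, Dec 23, Dec 24, Dec 27, skipping weekends) brings us to Monday, 2027/12/27, which is the last day of the cure period.
Adding 6 calendar days to 2027/12/27 gives 2028/01/02, which is the last day of the standstill period.
Adding 53 calendar days to 2028/01/02 gives 2028/02/24, which is the date termination becomes effective. 2028/02/24 is a Thursday, so no roll-forward applies.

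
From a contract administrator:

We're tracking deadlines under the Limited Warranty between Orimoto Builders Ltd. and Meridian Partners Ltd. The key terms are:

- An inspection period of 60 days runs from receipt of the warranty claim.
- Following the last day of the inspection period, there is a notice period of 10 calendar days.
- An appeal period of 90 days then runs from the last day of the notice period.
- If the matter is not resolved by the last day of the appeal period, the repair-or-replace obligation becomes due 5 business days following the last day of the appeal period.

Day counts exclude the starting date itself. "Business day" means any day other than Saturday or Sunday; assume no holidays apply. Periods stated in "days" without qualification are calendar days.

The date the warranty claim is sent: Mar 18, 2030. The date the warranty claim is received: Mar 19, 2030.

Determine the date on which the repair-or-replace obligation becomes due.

The last day of the inspection period: 60 calendar days after Mar 19, 2030 is May 18, 2030.
The last day of the notice period: May 18, 2030 + 10 days = May 28, 2030.
Adding 90 calendar days to May 28, 2030 gives Aug 26, 2030, which is the last day of the appeal period.
From Monday, Aug 26, 2030, 5 business days (Aug 27, Aug 28, Aug 29, Aug 30, Sep 2, skipping weekends) brings us to Monday, Sep 2, 2030, which is the date on which the repair-or-replace obligation becomes due.

Sep 2, 2030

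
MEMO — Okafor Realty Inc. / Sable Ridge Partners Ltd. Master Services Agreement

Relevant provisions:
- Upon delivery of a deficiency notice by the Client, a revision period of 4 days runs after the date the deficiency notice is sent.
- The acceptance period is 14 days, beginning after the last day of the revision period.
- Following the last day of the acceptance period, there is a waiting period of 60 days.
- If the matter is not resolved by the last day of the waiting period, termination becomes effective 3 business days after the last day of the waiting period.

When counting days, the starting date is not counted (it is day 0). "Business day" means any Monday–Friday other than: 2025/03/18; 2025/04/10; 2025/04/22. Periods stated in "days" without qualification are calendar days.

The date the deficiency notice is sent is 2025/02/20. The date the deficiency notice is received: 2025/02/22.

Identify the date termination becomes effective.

2025/05/14

The last day of the revision period: 4 calendar days after 2025/02/20 is 2025/02/24.
Adding 14 calendar days to 2025/02/24 gives 2025/03/10, which is the last day of the acceptance period.
The last day of the waiting period: 2025/03/10 + 60 days = 2025/05/09.
The date termination becomes effective: 3 business days after Friday, 2025/05/09, skipping weekends — May 12, May 13, May 14 — lands on Wednesday, 2025/05/14.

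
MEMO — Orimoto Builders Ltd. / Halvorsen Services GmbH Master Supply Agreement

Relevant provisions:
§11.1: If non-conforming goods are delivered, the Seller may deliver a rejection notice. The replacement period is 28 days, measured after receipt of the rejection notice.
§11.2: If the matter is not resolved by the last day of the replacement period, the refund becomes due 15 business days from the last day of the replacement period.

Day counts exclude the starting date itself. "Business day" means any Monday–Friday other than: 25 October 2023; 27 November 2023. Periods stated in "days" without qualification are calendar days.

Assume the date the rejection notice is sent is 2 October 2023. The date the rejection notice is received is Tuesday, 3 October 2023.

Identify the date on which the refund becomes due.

21 November 2023

Adding 28 calendar days to 3 October 2023 gives 31 October 2023, which is the last day of the replacement period.
From Tuesday, 31 October 2023, 15 business days (Nov 1, Nov 2, Nov 3, Nov 6, …, Nov 17, Nov 20, Nov 21, skipping weekends) brings us to Tuesday, 21 November 2023, which is the date on which the refund becomes due.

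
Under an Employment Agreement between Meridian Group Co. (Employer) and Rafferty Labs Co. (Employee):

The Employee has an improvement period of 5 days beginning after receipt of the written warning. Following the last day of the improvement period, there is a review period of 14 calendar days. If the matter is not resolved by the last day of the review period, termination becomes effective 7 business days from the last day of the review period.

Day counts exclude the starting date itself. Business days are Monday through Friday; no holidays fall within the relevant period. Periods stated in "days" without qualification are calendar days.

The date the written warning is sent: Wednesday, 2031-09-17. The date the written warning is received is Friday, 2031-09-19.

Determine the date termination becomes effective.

The last day of the improvement period: 5 calendar days after 2031-09-19 is 2031-09-24.
The last day of the review period: 2031-09-24 + 14 days = 2031-10-08.
From Wednesday, 2031-10-08, 7 business days (Oct 9, Oct 10, Oct 13, Oct 14, Oct 15, Oct 16, Oct 17, skipping weekends) brings us to Friday, 2031-10-17, which is the date termination becomes effective.

2031-10-17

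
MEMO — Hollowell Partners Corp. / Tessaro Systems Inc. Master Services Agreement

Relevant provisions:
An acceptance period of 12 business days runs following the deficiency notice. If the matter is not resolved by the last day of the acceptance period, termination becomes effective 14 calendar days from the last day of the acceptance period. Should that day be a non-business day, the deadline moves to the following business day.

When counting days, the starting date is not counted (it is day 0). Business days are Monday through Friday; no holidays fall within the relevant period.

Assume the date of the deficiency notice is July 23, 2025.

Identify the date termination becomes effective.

August 22, 2025

The last day of the acceptance period: 12 business days after Wednesday, July 23, 2025, skipping weekends — Jul 24, Jul 25, Jul 28, Jul 29, …, Aug 6, Aug 7, Aug 8 — lands on Friday, August 8, 2025.
The date termination becomes effective: August 8, 2025 + 14 days = August 22, 2025. August 22, 2025 is a Friday, so no roll-forward applies.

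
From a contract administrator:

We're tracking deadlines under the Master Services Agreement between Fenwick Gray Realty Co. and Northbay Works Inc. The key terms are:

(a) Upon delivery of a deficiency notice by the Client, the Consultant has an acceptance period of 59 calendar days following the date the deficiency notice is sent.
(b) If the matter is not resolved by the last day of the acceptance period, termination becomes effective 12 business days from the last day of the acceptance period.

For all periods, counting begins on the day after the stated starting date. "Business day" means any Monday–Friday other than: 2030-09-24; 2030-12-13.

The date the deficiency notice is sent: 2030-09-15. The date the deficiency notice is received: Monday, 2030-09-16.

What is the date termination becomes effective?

The last day of the acceptance period: 2030-09-15 + 59 days = 2030-11-13.
From Wednesday, 2030-11-13, 12 business days (Nov 14, Nov 15, Nov 18, Nov 19, …, Nov 27, Nov 28, Nov 29, skipping weekends) brings us to Friday, 2030-11-29, which is the date termination becomes effective.

2030-11-29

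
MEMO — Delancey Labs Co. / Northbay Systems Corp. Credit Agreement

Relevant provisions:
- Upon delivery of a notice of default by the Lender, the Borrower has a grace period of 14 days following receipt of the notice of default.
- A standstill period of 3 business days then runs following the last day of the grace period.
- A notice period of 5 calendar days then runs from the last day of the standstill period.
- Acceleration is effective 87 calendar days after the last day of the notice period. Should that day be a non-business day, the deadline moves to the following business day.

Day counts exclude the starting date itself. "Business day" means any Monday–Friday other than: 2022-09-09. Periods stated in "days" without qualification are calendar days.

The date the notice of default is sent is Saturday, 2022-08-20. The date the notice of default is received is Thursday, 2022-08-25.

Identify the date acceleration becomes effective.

2022-12-15

The last day of the grace period: 14 calendar days after 2022-08-25 is 2022-09-08.
The last day of the standstill period: counting 3 business days from Thursday, 2022-09-08 (Sep 12, Sep 13, Sep 14, skipping weekends and the listed holiday on Sep 9) reaches Wednesday, 2022-09-14.
The last day of the notice period: 5 calendar days after 2022-09-14 is 2022-09-19.
The date acceleration becomes effective: 87 calendar days after 2022-09-19 is 2022-12-15. 2022-12-15 is a Thursday and is not a listed holiday, so no roll-forward applies.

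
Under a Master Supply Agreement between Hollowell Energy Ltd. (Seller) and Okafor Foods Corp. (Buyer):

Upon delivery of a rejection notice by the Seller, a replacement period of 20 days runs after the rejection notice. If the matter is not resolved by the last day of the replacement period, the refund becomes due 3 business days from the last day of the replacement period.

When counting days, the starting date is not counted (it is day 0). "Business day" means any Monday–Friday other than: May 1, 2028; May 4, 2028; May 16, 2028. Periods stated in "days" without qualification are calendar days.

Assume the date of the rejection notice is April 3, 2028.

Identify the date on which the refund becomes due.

The last day of the replacement period: 20 calendar days after April 3, 2028 is April 23, 2028.
The date on which the refund becomes due: 3 business days after Sunday, April 23, 2028, skipping weekends — Apr 24, Apr 25, Apr 26 — lands on Wednesday, April 26, 2028.

April 26, 2028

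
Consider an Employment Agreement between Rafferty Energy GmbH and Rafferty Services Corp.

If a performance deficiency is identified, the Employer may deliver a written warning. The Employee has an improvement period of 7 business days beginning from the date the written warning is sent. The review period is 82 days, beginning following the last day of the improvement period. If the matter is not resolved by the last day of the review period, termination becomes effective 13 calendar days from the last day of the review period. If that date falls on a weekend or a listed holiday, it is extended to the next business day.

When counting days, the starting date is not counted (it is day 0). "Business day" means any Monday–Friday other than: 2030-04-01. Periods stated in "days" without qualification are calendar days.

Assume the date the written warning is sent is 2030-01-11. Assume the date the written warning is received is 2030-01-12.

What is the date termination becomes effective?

From Friday, 2030-01-11, 7 business days (Jan 14, Jan 15, Jan 16, Jan 17, Jan 18, Jan 21, Jan 22, skipping weekends) brings us to Tuesday, 2030-01-22, which is the last day of the improvement period.
The last day of the review period: 82 calendar days after 2030-01-22 is 2030-04-14.
The date termination becomes effective: 13 calendar days after 2030-04-14 is 2030-04-27. That falls on a Saturday, so it rolls to the next business day, Monday, 2030-04-29.

2030-04-29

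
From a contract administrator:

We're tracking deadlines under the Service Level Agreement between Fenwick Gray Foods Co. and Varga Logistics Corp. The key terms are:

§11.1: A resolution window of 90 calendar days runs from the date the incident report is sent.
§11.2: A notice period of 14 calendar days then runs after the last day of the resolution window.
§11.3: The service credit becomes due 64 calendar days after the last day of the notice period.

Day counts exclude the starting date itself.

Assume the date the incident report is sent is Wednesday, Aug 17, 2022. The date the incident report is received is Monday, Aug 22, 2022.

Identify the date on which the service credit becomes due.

Feb 1, 2023

The last day of the resolution window: 90 calendar days after Aug 17, 2022 is Nov 15, 2022.
Adding 14 calendar days to Nov 15, 2022 gives Nov 29, 2022, which is the last day of the notice period.
The date on which the service credit becomes due: Nov 29, 2022 + 64 days = Feb 1, 2023.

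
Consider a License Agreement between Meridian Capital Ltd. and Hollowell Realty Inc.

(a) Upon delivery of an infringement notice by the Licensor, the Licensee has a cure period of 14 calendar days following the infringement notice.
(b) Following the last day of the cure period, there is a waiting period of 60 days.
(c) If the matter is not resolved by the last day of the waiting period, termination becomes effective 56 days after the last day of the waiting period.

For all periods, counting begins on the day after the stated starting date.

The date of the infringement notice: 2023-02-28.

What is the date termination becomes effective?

2023-07-08

Adding 14 calendar days to 2023-02-28 gives 2023-03-14, which is the last day of the cure period.
The last day of the waiting period: 2023-03-14 + 60 days = 2023-05-13.
Adding 56 calendar days to 2023-05-13 gives 2023-07-08, which is the date termination becomes effective.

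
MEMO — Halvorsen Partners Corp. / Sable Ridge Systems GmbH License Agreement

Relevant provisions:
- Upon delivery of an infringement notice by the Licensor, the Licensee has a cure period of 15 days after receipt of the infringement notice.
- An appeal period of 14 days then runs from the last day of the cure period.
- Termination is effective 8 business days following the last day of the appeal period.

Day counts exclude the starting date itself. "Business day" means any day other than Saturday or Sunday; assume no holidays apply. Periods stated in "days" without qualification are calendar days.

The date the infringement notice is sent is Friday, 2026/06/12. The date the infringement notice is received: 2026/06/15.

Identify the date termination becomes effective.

The last day of the cure period: 15 calendar days after 2026/06/15 is 2026/06/30.
The last day of the appeal period: 2026/06/30 + 14 days = 2026/07/14.
From Tuesday, 2026/07/14, 8 business days (Jul 15, Jul 16, Jul 17, Jul 20, Jul 21, Jul 22, Jul 23, Jul 24, skipping weekends) brings us to Friday, 2026/07/24, which is the date termination becomes effective.

2026/07/24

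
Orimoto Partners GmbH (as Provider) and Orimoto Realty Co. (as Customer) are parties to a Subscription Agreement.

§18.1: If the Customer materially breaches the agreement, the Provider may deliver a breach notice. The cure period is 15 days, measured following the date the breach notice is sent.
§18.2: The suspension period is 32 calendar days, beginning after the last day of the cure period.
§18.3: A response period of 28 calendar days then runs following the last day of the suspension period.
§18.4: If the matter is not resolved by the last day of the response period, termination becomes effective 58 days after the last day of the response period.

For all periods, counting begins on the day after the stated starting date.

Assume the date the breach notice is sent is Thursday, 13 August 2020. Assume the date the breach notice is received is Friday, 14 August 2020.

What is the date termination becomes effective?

Adding 15 calendar days to 13 August 2020 gives 28 August 2020, which is the last day of the cure period.
The last day of the suspension period: 32 calendar days after 28 August 2020 is 29 September 2020.
Adding 28 calendar days to 29 September 2020 gives 27 October 2020, which is the last day of the response period.
The date termination becomes effective: 58 calendar days after 27 October 2020 is 24 December 2020.

24 December 2020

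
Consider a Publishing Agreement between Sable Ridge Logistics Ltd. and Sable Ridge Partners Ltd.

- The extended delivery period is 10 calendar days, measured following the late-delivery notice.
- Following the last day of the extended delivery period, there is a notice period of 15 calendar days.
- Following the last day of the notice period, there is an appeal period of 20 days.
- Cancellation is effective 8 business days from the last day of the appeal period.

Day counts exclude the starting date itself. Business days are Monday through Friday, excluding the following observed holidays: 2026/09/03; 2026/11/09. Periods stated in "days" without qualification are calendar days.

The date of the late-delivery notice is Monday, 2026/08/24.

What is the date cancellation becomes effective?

2026/10/20

The last day of the extended delivery period: 10 calendar days after 2026/08/24 is 2026/09/03.
The last day of the notice period: 15 calendar days after 2026/09/03 is 2026/09/18.
The last day of the appeal period: 2026/09/18 + 20 days = 2026/10/08.
The date cancellation becomes effective: counting 8 business days from Thursday, 2026/10/08 (Oct 9, Oct 12, Oct 13, Oct 14, Oct 15, Oct 16, Oct 19, Oct 20, skipping weekends) reaches Tuesday, 2026/10/20.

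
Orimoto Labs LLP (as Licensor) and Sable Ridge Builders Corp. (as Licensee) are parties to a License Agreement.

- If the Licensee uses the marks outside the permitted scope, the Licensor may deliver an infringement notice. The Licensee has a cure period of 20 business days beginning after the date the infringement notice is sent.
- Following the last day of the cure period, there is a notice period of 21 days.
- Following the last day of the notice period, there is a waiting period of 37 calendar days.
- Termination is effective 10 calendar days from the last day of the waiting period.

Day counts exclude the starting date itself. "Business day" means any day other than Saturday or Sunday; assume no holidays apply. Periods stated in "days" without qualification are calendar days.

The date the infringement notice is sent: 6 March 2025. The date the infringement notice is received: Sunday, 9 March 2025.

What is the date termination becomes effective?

10 June 2025

From Thursday, 6 March 2025, 20 business days (Mar 7, Mar 10, Mar 11, Mar 12, …, Apr 1, Apr 2, Apr 3, skipping weekends) brings us to Thursday, 3 April 2025, which is the last day of the cure period.
Adding 21 calendar days to 3 April 2025 gives 24 April 2025, which is the last day of the notice period.
The last day of the waiting period: 37 calendar days after 24 April 2025 is 31 May 2025.
Adding 10 calendar days to 31 May 2025 gives 10 June 2025, which is the date termination becomes effective.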